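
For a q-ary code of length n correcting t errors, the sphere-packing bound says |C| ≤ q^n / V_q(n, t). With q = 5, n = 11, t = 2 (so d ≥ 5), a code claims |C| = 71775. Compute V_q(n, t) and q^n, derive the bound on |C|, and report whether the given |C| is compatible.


V_q(n, t) = 925, q^n = 48828125, Hamming bound = 52787, |C| = 71775 > bound (violated).

Step 1: Compute V_q(n, t) = Σ_{j=0}^2 C(n, j) (q−1)^j.
  j = 0: C(11,0)·(4)^0 = 1·1 = 1.
  j = 1: C(11,1)·(4)^1 = 11·4 = 44.
  j = 2: C(11,2)·(4)^2 = 55·16 = 880.
  V_q(n, t) = 1 + 44 + 880 = 925.
Step 2: q^n = 5^11 = 48828125.
Step 3: Hamming bound ⌊q^n / V_q(n,t)⌋ = ⌊48828125/925⌋ = 52787.
Step 4: Compare |C| = 71775 to 52787: violated.
The claimed |C| lies above the Hamming bound, so no 5-ary code of length 11 with d ≥ 5 can have 71775 codewords.


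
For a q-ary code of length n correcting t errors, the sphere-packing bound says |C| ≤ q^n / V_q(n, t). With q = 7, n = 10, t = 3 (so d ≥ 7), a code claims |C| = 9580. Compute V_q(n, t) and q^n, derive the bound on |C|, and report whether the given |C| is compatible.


V_q(n, t) = 27601, q^n = 282475249, Hamming bound = 10234, |C| = 9580 ≤ bound (satisfied).

Step 1: Compute V_q(n, t) = Σ_{j=0}^3 C(n, j) (q−1)^j.
  j = 0: C(10,0)·(6)^0 = 1·1 = 1.
  j = 1: C(10,1)·(6)^1 = 10·6 = 60.
  j = 2: C(10,2)·(6)^2 = 45·36 = 1620.
  j = 3: C(10,3)·(6)^3 = 120·216 = 25920.
  V_q(n, t) = 1 + 60 + 1620 + 25920 = 27601.
Step 2: q^n = 7^10 = 282475249.
Step 3: Hamming bound ⌊q^n / V_q(n,t)⌋ = ⌊282475249/27601⌋ = 10234.
Step 4: Compare |C| = 9580 to 10234: satisfied.
The claimed |C| lies below the Hamming bound.


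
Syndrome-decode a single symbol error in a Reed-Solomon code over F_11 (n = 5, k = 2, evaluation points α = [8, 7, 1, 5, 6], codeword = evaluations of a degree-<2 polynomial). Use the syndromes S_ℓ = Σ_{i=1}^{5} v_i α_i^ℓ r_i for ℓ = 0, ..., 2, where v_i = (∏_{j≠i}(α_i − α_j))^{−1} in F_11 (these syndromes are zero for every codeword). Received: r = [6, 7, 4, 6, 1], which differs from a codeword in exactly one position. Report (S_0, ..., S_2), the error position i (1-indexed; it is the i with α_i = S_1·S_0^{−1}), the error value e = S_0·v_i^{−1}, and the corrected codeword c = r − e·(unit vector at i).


S = (9, 6, 4), error at position 1, error magnitude e = 4, c = [2, 7, 4, 6, 1].

Step 1: column multipliers v_i = (∏_{j≠i}(α_i − α_j))^{−1} mod 11.
  i = 1 (α = 8): (8−7)(8−1)(8−5)(8−6) = 1·7·3·2 = 42 ≡ 9, so v_1 = 9^{−1} = 5 (mod 11).
  i = 2 (α = 7): (7−8)(7−1)(7−5)(7−6) = (−1)·6·2·1 = −12 ≡ 10, so v_2 = 10^{−1} = 10 (mod 11).
  i = 3 (α = 1): (1−8)(1−7)(1−5)(1−6) = (−7)·(−6)·(−4)·(−5) = 840 ≡ 4, so v_3 = 4^{−1} = 3 (mod 11).
  i = 4 (α = 5): (5−8)(5−7)(5−1)(5−6) = (−3)·(−2)·4·(−1) = −24 ≡ 9, so v_4 = 9^{−1} = 5 (mod 11).
  i = 5 (α = 6): (6−8)(6−7)(6−1)(6−5) = (−2)·(−1)·5·1 = 10 ≡ 10, so v_5 = 10^{−1} = 10 (mod 11).
  v = [5, 10, 3, 5, 10].
Step 2: syndromes of r = [6, 7, 4, 6, 1] (all sums mod 11).
  S_0 = Σ v_i r_i = 5·6 + 10·7 + 3·4 + 5·6 + 10·1 = 152 ≡ 9.
  S_1 = Σ v_i α_i r_i = 5·8·6 + 10·7·7 + 3·1·4 + 5·5·6 + 10·6·1 = 952 ≡ 6.
  α_i^2 mod 11 = [9, 5, 1, 3, 3].
  S_2 = Σ v_i α_i^2 r_i = 5·9·6 + 10·5·7 + 3·1·4 + 5·3·6 + 10·3·1 = 752 ≡ 4.
  S = (9, 6, 4) ≠ 0, so r is not a codeword (an error is present).
Step 3: locate the error. For a single error e at position i, S_ℓ = v_i·e·α_i^ℓ, so α_err = S_1/S_0.
  S_0^{−1} = 9^{−1} = 5 (mod 11), so α_err = 6·5 = 30 ≡ 8 = α_1. Error position i = 1.
  Consistency check: S_2/S_1 = 4·2 = 8 ≡ 8 = α_err ✓ (single-error assumption holds).
Step 4: error magnitude e = S_0/v_1 = S_0·∏_{j≠1}(α_1 − α_j) = 9·9 = 81 ≡ 4 (mod 11).
Step 5: correct position 1: c_1 = r_1 − e = 6 − 4 ≡ 2 (mod 11). Hence c = [2, 7, 4, 6, 1].
  Check: interpolating c through the α_i gives m(x) = 9 + 6·x (degree < 2) with m(α_i) = c_i for every i, so c is indeed a codeword.


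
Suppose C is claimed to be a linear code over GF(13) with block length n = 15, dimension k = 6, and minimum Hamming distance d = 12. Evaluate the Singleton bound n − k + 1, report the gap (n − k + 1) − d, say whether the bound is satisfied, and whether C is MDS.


Singleton RHS = n − k + 1 = 10, slack = -2, bound violated (no such code; not MDS).

Singleton bound: d ≤ n − k + 1.
Here n = 15, k = 6, so n − k + 1 = 10.
Given d = 12, check d ≤ 10: NO.
Slack = (n − k + 1) − d = -2.
The slack is negative: d = 12 exceeds n − k + 1 = 10 by 2, so the Singleton bound is violated and no linear [15, 6, 12]_13 code can exist. In particular it is not MDS (MDS requires d = n − k + 1 exactly).
Description: the claimed parameters are [15, 6, 12]_13; such a code would be impossible (violates the Singleton bound).


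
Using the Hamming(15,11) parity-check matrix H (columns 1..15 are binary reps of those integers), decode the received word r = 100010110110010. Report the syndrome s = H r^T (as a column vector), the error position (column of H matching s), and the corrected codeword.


s = (0, 1, 0, 0)^T, error position = 4, corrected codeword c = 100110110110010

Compute s = H r^T mod 2 one row at a time:
  s_1 = 1 + 0 + 1 + 1 + 0 + 0 + 1 + 0 = 4 ≡ 0 (mod 2).
  s_2 = 0 + 1 + 0 + 1 + 0 + 0 + 1 + 0 = 3 ≡ 1 (mod 2).
  s_3 = 0 + 0 + 0 + 1 + 1 + 1 + 1 + 0 = 4 ≡ 0 (mod 2).
  s_4 = 1 + 0 + 1 + 1 + 0 + 1 + 0 + 0 = 4 ≡ 0 (mod 2).
s = (0, 1, 0, 0)^T — this equals column 4 of H (binary 0100), so error is at position 4.
Correct: flip bit 4 of r = 100010110110010 to get c = 100110110110010.


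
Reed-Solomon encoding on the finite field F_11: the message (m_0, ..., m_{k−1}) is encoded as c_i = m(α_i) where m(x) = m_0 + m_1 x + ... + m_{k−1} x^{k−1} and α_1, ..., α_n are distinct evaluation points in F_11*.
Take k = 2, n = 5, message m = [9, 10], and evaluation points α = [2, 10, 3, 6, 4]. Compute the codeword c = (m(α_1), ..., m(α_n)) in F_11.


c = [7, 10, 6, 3, 5]

Message polynomial: m(x) = 9 + 10·x (mod 11).
For each evaluation point α_i, compute m(α_i) mod 11:
  α_1 = 2: Horner steps 10 → 7, so m(2) = 7.
  α_2 = 10: Horner steps 10 → 10, so m(10) = 10.
  α_3 = 3: Horner steps 10 → 6, so m(3) = 6.
  α_4 = 6: Horner steps 10 → 3, so m(6) = 3.
  α_5 = 4: Horner steps 10 → 5, so m(4) = 5.
Codeword c = [7, 10, 6, 3, 5] ∈ F_11^5.


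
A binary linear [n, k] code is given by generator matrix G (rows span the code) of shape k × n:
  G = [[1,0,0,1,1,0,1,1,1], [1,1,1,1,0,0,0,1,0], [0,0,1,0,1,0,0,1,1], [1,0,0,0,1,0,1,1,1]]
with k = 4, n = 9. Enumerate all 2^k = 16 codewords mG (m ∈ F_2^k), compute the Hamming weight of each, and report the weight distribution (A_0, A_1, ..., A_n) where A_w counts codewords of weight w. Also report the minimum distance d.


Weight distribution: A_0 = 1, A_1 = 1, A_3 = 2, A_4 = 5, A_5 = 5, A_6 = 2. Minimum distance d = 1.

Enumerate all 2^4 = 16 messages m ∈ F_2^4.
For each, compute codeword c = mG in F_2^9, then tally its weight.
  m = 0000 → c = 000000000, weight = 0.
  m = 1000 → c = 100110111, weight = 6.
  m = 0100 → c = 111100010, weight = 5.
  m = 1100 → c = 011010101, weight = 5.
  m = 0010 → c = 001010011, weight = 4.
  m = 1010 → c = 101100100, weight = 4.
  m = 0110 → c = 110110001, weight = 5.
  m = 1110 → c = 010000110, weight = 3.
  m = 0001 → c = 100010111, weight = 5.
  m = 1001 → c = 000100000, weight = 1.
  m = 0101 → c = 011110101, weight = 6.
  m = 1101 → c = 111000010, weight = 4.
  m = 0011 → c = 101000100, weight = 3.
  m = 1011 → c = 001110011, weight = 5.
  m = 0111 → c = 010100110, weight = 4.
  m = 1111 → c = 110010001, weight = 4.
Tally weights:
  weight 0: 1 codewords.
  weight 1: 1 codewords.
  weight 3: 2 codewords.
  weight 4: 5 codewords.
  weight 5: 5 codewords.
  weight 6: 2 codewords.
Minimum distance d = smallest w > 0 with A_w > 0 = 1.
Sanity: Σ A_w = 16 = 2^4 = 16 ✓.


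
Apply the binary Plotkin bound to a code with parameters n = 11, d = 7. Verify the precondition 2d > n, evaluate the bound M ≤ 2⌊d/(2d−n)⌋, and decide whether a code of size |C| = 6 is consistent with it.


Plotkin bound M ≤ 4; given |C| = 6 > bound (violated).

Check applicability: 2d = 14, n = 11.
2d − n = 3 > 0, so Plotkin applies.
Compute d/(2d−n) = 7/3 ≈ 2.3333.
⌊d/(2d−n)⌋ = 2.
Plotkin bound: M ≤ 2·2 = 4.
Given |C| = 6, check: VIOLATED.
This |C| is above the Plotkin bound, so no binary code with n = 11, d = 7 and 6 codewords exists.


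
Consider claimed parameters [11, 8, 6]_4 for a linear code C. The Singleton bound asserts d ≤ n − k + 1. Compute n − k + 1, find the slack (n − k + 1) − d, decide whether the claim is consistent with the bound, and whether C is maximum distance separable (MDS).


Singleton RHS = n − k + 1 = 4, slack = -2, bound violated (no such code; not MDS).

Singleton bound: d ≤ n − k + 1.
Here n = 11, k = 8, so n − k + 1 = 4.
Given d = 6, check d ≤ 4: NO.
Slack = (n − k + 1) − d = -2.
The slack is negative: d = 6 exceeds n − k + 1 = 4 by 2, so the Singleton bound is violated and no linear [11, 8, 6]_4 code can exist. In particular it is not MDS (MDS requires d = n − k + 1 exactly).
Description: the claimed parameters are [11, 8, 6]_4; such a code would be impossible (violates the Singleton bound).


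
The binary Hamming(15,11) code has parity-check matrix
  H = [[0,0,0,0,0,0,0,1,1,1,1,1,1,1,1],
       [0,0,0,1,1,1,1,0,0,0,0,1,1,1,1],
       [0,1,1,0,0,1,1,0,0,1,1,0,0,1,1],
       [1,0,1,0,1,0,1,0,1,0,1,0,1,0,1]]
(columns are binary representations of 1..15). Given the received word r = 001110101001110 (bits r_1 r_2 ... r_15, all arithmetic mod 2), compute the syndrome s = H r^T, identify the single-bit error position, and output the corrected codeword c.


s = (0, 0, 1, 1)^T, error position = 3, corrected codeword c = 000110101001110

Compute s = H r^T mod 2 one row at a time:
  s_1 = 0 + 1 + 0 + 0 + 1 + 1 + 1 + 0 = 4 ≡ 0 (mod 2).
  s_2 = 1 + 1 + 0 + 1 + 1 + 1 + 1 + 0 = 6 ≡ 0 (mod 2).
  s_3 = 0 + 1 + 0 + 1 + 0 + 0 + 1 + 0 = 3 ≡ 1 (mod 2).
  s_4 = 0 + 1 + 1 + 1 + 1 + 0 + 1 + 0 = 5 ≡ 1 (mod 2).
s = (0, 0, 1, 1)^T — this equals column 3 of H (binary 0011), so error is at position 3.
Correct: flip bit 3 of r = 001110101001110 to get c = 000110101001110.


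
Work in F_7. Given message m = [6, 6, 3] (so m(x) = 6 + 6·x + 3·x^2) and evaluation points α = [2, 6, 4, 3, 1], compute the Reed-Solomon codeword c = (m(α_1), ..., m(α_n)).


c = [2, 3, 1, 2, 1]

Message polynomial: m(x) = 6 + 6·x + 3·x^2 (mod 7).
For each evaluation point α_i, compute m(α_i) mod 7:
  α_1 = 2: Horner steps 3 → 5 → 2, so m(2) = 2.
  α_2 = 6: Horner steps 3 → 3 → 3, so m(6) = 3.
  α_3 = 4: Horner steps 3 → 4 → 1, so m(4) = 1.
  α_4 = 3: Horner steps 3 → 1 → 2, so m(3) = 2.
  α_5 = 1: Horner steps 3 → 2 → 1, so m(1) = 1.
Codeword c = [2, 3, 1, 2, 1] ∈ F_7^5.


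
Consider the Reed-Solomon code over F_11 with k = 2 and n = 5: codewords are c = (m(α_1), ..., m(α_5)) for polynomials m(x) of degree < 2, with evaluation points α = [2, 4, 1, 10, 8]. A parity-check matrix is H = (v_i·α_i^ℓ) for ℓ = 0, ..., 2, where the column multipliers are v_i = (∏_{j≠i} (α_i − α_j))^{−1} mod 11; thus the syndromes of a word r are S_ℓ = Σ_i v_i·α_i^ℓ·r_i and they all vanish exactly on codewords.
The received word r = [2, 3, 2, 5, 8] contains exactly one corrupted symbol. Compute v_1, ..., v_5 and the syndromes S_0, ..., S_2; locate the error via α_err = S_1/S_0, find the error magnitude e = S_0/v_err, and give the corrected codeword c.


S = (6, 1, 2), error at position 1, error magnitude e = 7, c = [6, 3, 2, 5, 8].

Step 1: column multipliers v_i = (∏_{j≠i}(α_i − α_j))^{−1} mod 11.
  i = 1 (α = 2): (2−4)(2−1)(2−10)(2−8) = (−2)·1·(−8)·(−6) = −96 ≡ 3, so v_1 = 3^{−1} = 4 (mod 11).
  i = 2 (α = 4): (4−2)(4−1)(4−10)(4−8) = 2·3·(−6)·(−4) = 144 ≡ 1, so v_2 = 1^{−1} = 1 (mod 11).
  i = 3 (α = 1): (1−2)(1−4)(1−10)(1−8) = (−1)·(−3)·(−9)·(−7) = 189 ≡ 2, so v_3 = 2^{−1} = 6 (mod 11).
  i = 4 (α = 10): (10−2)(10−4)(10−1)(10−8) = 8·6·9·2 = 864 ≡ 6, so v_4 = 6^{−1} = 2 (mod 11).
  i = 5 (α = 8): (8−2)(8−4)(8−1)(8−10) = 6·4·7·(−2) = −336 ≡ 5, so v_5 = 5^{−1} = 9 (mod 11).
  v = [4, 1, 6, 2, 9].
Step 2: syndromes of r = [2, 3, 2, 5, 8] (all sums mod 11).
  S_0 = Σ v_i r_i = 4·2 + 1·3 + 6·2 + 2·5 + 9·8 = 105 ≡ 6.
  S_1 = Σ v_i α_i r_i = 4·2·2 + 1·4·3 + 6·1·2 + 2·10·5 + 9·8·8 = 716 ≡ 1.
  α_i^2 mod 11 = [4, 5, 1, 1, 9].
  S_2 = Σ v_i α_i^2 r_i = 4·4·2 + 1·5·3 + 6·1·2 + 2·1·5 + 9·9·8 = 717 ≡ 2.
  S = (6, 1, 2) ≠ 0, so r is not a codeword (an error is present).
Step 3: locate the error. For a single error e at position i, S_ℓ = v_i·e·α_i^ℓ, so α_err = S_1/S_0.
  S_0^{−1} = 6^{−1} = 2 (mod 11), so α_err = 1·2 = 2 ≡ 2 = α_1. Error position i = 1.
  Consistency check: S_2/S_1 = 2·1 = 2 ≡ 2 = α_err ✓ (single-error assumption holds).
Step 4: error magnitude e = S_0/v_1 = S_0·∏_{j≠1}(α_1 − α_j) = 6·3 = 18 ≡ 7 (mod 11).
Step 5: correct position 1: c_1 = r_1 − e = 2 − 7 ≡ 6 (mod 11). Hence c = [6, 3, 2, 5, 8].
  Check: interpolating c through the α_i gives m(x) = 9 + 4·x (degree < 2) with m(α_i) = c_i for every i, so c is indeed a codeword.


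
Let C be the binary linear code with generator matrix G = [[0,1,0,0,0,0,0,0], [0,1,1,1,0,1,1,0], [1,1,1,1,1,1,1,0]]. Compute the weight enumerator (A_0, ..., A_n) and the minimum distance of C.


Weight distribution: A_0 = 1, A_1 = 1, A_2 = 1, A_3 = 1, A_4 = 1, A_5 = 1, A_6 = 1, A_7 = 1. Minimum distance d = 1.

Enumerate all 2^3 = 8 messages m ∈ F_2^3.
For each, compute codeword c = mG in F_2^8, then tally its weight.
  m = 000 → c = 00000000, weight = 0.
  m = 100 → c = 01000000, weight = 1.
  m = 010 → c = 01110110, weight = 5.
  m = 110 → c = 00110110, weight = 4.
  m = 001 → c = 11111110, weight = 7.
  m = 101 → c = 10111110, weight = 6.
  m = 011 → c = 10001000, weight = 2.
  m = 111 → c = 11001000, weight = 3.
Tally weights:
  weight 0: 1 codewords.
  weight 1: 1 codewords.
  weight 2: 1 codewords.
  weight 3: 1 codewords.
  weight 4: 1 codewords.
  weight 5: 1 codewords.
  weight 6: 1 codewords.
  weight 7: 1 codewords.
Minimum distance d = smallest w > 0 with A_w > 0 = 1.
Sanity: Σ A_w = 8 = 2^3 = 8 ✓.


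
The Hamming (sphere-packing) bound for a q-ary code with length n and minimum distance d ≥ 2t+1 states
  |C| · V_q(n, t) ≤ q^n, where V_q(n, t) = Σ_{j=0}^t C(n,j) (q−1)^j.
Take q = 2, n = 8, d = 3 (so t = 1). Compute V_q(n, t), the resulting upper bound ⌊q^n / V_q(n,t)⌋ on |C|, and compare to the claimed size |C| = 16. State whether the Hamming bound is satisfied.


V_q(n, t) = 9, q^n = 256, Hamming bound = 28, |C| = 16 ≤ bound (satisfied).

Step 1: Compute V_q(n, t) = Σ_{j=0}^1 C(n, j) (q−1)^j.
  j = 0: C(8,0)·(1)^0 = 1·1 = 1.
  j = 1: C(8,1)·(1)^1 = 8·1 = 8.
  V_q(n, t) = 1 + 8 = 9.
Step 2: q^n = 2^8 = 256.
Step 3: Hamming bound ⌊q^n / V_q(n,t)⌋ = ⌊256/9⌋ = 28.
Step 4: Compare |C| = 16 to 28: satisfied.
The claimed |C| lies below the Hamming bound.


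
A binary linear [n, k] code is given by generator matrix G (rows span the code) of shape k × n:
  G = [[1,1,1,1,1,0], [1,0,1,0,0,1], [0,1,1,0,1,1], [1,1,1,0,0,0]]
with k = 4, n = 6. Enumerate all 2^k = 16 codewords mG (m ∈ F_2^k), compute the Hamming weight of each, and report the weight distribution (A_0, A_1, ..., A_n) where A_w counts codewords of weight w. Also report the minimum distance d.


Weight distribution: A_0 = 1, A_2 = 4, A_3 = 6, A_4 = 3, A_5 = 2. Minimum distance d = 2.

Enumerate all 2^4 = 16 messages m ∈ F_2^4.
For each, compute codeword c = mG in F_2^6, then tally its weight.
  m = 0000 → c = 000000, weight = 0.
  m = 1000 → c = 111110, weight = 5.
  m = 0100 → c = 101001, weight = 3.
  m = 1100 → c = 010111, weight = 4.
  m = 0010 → c = 011011, weight = 4.
  m = 1010 → c = 100101, weight = 3.
  m = 0110 → c = 110010, weight = 3.
  m = 1110 → c = 001100, weight = 2.
  m = 0001 → c = 111000, weight = 3.
  m = 1001 → c = 000110, weight = 2.
  m = 0101 → c = 010001, weight = 2.
  m = 1101 → c = 101111, weight = 5.
  m = 0011 → c = 100011, weight = 3.
  m = 1011 → c = 011101, weight = 4.
  m = 0111 → c = 001010, weight = 2.
  m = 1111 → c = 110100, weight = 3.
Tally weights:
  weight 0: 1 codewords.
  weight 2: 4 codewords.
  weight 3: 6 codewords.
  weight 4: 3 codewords.
  weight 5: 2 codewords.
Minimum distance d = smallest w > 0 with A_w > 0 = 2.
Sanity: Σ A_w = 16 = 2^4 = 16 ✓.


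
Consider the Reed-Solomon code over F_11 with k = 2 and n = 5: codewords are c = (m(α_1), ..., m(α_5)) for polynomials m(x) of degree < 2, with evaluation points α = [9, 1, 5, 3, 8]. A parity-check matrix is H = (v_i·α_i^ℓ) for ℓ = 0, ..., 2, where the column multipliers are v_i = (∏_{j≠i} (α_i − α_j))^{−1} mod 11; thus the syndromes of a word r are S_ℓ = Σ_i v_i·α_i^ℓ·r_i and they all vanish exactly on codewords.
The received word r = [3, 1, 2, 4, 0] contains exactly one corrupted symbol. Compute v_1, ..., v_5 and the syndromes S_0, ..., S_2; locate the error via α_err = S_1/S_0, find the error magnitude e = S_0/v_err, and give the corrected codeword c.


S = (8, 2, 6), error at position 4, error magnitude e = 8, c = [3, 1, 2, 7, 0].

Step 1: column multipliers v_i = (∏_{j≠i}(α_i − α_j))^{−1} mod 11.
  i = 1 (α = 9): (9−1)(9−5)(9−3)(9−8) = 8·4·6·1 = 192 ≡ 5, so v_1 = 5^{−1} = 9 (mod 11).
  i = 2 (α = 1): (1−9)(1−5)(1−3)(1−8) = (−8)·(−4)·(−2)·(−7) = 448 ≡ 8, so v_2 = 8^{−1} = 7 (mod 11).
  i = 3 (α = 5): (5−9)(5−1)(5−3)(5−8) = (−4)·4·2·(−3) = 96 ≡ 8, so v_3 = 8^{−1} = 7 (mod 11).
  i = 4 (α = 3): (3−9)(3−1)(3−5)(3−8) = (−6)·2·(−2)·(−5) = −120 ≡ 1, so v_4 = 1^{−1} = 1 (mod 11).
  i = 5 (α = 8): (8−9)(8−1)(8−5)(8−3) = (−1)·7·3·5 = −105 ≡ 5, so v_5 = 5^{−1} = 9 (mod 11).
  v = [9, 7, 7, 1, 9].
Step 2: syndromes of r = [3, 1, 2, 4, 0] (all sums mod 11).
  S_0 = Σ v_i r_i = 9·3 + 7·1 + 7·2 + 1·4 + 9·0 = 52 ≡ 8.
  S_1 = Σ v_i α_i r_i = 9·9·3 + 7·1·1 + 7·5·2 + 1·3·4 + 9·8·0 = 332 ≡ 2.
  α_i^2 mod 11 = [4, 1, 3, 9, 9].
  S_2 = Σ v_i α_i^2 r_i = 9·4·3 + 7·1·1 + 7·3·2 + 1·9·4 + 9·9·0 = 193 ≡ 6.
  S = (8, 2, 6) ≠ 0, so r is not a codeword (an error is present).
Step 3: locate the error. For a single error e at position i, S_ℓ = v_i·e·α_i^ℓ, so α_err = S_1/S_0.
  S_0^{−1} = 8^{−1} = 7 (mod 11), so α_err = 2·7 = 14 ≡ 3 = α_4. Error position i = 4.
  Consistency check: S_2/S_1 = 6·6 = 36 ≡ 3 = α_err ✓ (single-error assumption holds).
Step 4: error magnitude e = S_0/v_4 = S_0·∏_{j≠4}(α_4 − α_j) = 8·1 = 8 ≡ 8 (mod 11).
Step 5: correct position 4: c_4 = r_4 − e = 4 − 8 ≡ 7 (mod 11). Hence c = [3, 1, 2, 7, 0].
  Check: interpolating c through the α_i gives m(x) = 9 + 3·x (degree < 2) with m(α_i) = c_i for every i, so c is indeed a codeword.


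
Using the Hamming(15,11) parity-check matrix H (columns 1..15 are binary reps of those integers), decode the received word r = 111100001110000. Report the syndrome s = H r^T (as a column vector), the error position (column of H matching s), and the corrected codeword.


s = (1, 1, 0, 0)^T, error position = 12, corrected codeword c = 111100001111000

Compute s = H r^T mod 2 one row at a time:
  s_1 = 0 + 1 + 1 + 1 + 0 + 0 + 0 + 0 = 3 ≡ 1 (mod 2).
  s_2 = 1 + 0 + 0 + 0 + 0 + 0 + 0 + 0 = 1 ≡ 1 (mod 2).
  s_3 = 1 + 1 + 0 + 0 + 1 + 1 + 0 + 0 = 4 ≡ 0 (mod 2).
  s_4 = 1 + 1 + 0 + 0 + 1 + 1 + 0 + 0 = 4 ≡ 0 (mod 2).
s = (1, 1, 0, 0)^T — this equals column 12 of H (binary 1100), so error is at position 12.
Correct: flip bit 12 of r = 111100001110000 to get c = 111100001111000.


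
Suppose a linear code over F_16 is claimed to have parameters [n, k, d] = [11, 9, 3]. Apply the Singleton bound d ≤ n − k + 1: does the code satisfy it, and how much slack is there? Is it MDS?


Singleton RHS = n − k + 1 = 3, slack = 0, bound satisfied, MDS.

Singleton bound: d ≤ n − k + 1.
Here n = 11, k = 9, so n − k + 1 = 3.
Given d = 3, check d ≤ 3: YES.
Slack = (n − k + 1) − d = 0.
The code is MDS (slack = 0).
Description: the claimed parameters are [11, 9, 3]_16; such a code would be MDS (meets Singleton bound).


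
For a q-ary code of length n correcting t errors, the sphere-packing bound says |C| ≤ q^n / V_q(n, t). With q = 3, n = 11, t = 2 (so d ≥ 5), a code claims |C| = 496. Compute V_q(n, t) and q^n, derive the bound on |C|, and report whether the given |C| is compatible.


V_q(n, t) = 243, q^n = 177147, Hamming bound = 729, |C| = 496 ≤ bound (satisfied).

Step 1: Compute V_q(n, t) = Σ_{j=0}^2 C(n, j) (q−1)^j.
  j = 0: C(11,0)·(2)^0 = 1·1 = 1.
  j = 1: C(11,1)·(2)^1 = 11·2 = 22.
  j = 2: C(11,2)·(2)^2 = 55·4 = 220.
  V_q(n, t) = 1 + 22 + 220 = 243.
Step 2: q^n = 3^11 = 177147.
Step 3: Hamming bound ⌊q^n / V_q(n,t)⌋ = ⌊177147/243⌋ = 729.
Step 4: Compare |C| = 496 to 729: satisfied.
The claimed |C| lies below the Hamming bound.


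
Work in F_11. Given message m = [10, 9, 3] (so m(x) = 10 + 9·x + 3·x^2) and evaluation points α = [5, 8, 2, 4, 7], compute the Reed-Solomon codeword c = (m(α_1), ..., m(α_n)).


c = [9, 10, 7, 6, 0]

Message polynomial: m(x) = 10 + 9·x + 3·x^2 (mod 11).
For each evaluation point α_i, compute m(α_i) mod 11:
  α_1 = 5: Horner steps 3 → 2 → 9, so m(5) = 9.
  α_2 = 8: Horner steps 3 → 0 → 10, so m(8) = 10.
  α_3 = 2: Horner steps 3 → 4 → 7, so m(2) = 7.
  α_4 = 4: Horner steps 3 → 10 → 6, so m(4) = 6.
  α_5 = 7: Horner steps 3 → 8 → 0, so m(7) = 0.
Codeword c = [9, 10, 7, 6, 0] ∈ F_11^5.


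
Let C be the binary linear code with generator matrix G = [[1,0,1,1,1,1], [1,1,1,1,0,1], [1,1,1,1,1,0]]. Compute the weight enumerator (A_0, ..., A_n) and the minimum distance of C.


Weight distribution: A_0 = 1, A_2 = 3, A_3 = 1, A_5 = 3. Minimum distance d = 2.

Enumerate all 2^3 = 8 messages m ∈ F_2^3.
For each, compute codeword c = mG in F_2^6, then tally its weight.
  m = 000 → c = 000000, weight = 0.
  m = 100 → c = 101111, weight = 5.
  m = 010 → c = 111101, weight = 5.
  m = 110 → c = 010010, weight = 2.
  m = 001 → c = 111110, weight = 5.
  m = 101 → c = 010001, weight = 2.
  m = 011 → c = 000011, weight = 2.
  m = 111 → c = 101100, weight = 3.
Tally weights:
  weight 0: 1 codewords.
  weight 2: 3 codewords.
  weight 3: 1 codewords.
  weight 5: 3 codewords.
Minimum distance d = smallest w > 0 with A_w > 0 = 2.
Sanity: Σ A_w = 8 = 2^3 = 8 ✓.


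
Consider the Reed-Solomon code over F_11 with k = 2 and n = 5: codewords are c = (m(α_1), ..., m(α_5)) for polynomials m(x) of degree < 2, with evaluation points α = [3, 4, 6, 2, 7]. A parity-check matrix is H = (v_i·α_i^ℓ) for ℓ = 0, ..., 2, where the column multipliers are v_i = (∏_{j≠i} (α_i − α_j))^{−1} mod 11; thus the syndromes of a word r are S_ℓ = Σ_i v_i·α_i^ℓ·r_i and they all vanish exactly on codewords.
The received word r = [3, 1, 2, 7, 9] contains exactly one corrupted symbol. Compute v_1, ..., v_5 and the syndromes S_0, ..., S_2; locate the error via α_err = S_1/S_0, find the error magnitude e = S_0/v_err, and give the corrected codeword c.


S = (2, 8, 10), error at position 2, error magnitude e = 2, c = [3, 10, 2, 7, 9].

Step 1: column multipliers v_i = (∏_{j≠i}(α_i − α_j))^{−1} mod 11.
  i = 1 (α = 3): (3−4)(3−6)(3−2)(3−7) = (−1)·(−3)·1·(−4) = −12 ≡ 10, so v_1 = 10^{−1} = 10 (mod 11).
  i = 2 (α = 4): (4−3)(4−6)(4−2)(4−7) = 1·(−2)·2·(−3) = 12 ≡ 1, so v_2 = 1^{−1} = 1 (mod 11).
  i = 3 (α = 6): (6−3)(6−4)(6−2)(6−7) = 3·2·4·(−1) = −24 ≡ 9, so v_3 = 9^{−1} = 5 (mod 11).
  i = 4 (α = 2): (2−3)(2−4)(2−6)(2−7) = (−1)·(−2)·(−4)·(−5) = 40 ≡ 7, so v_4 = 7^{−1} = 8 (mod 11).
  i = 5 (α = 7): (7−3)(7−4)(7−6)(7−2) = 4·3·1·5 = 60 ≡ 5, so v_5 = 5^{−1} = 9 (mod 11).
  v = [10, 1, 5, 8, 9].
Step 2: syndromes of r = [3, 1, 2, 7, 9] (all sums mod 11).
  S_0 = Σ v_i r_i = 10·3 + 1·1 + 5·2 + 8·7 + 9·9 = 178 ≡ 2.
  S_1 = Σ v_i α_i r_i = 10·3·3 + 1·4·1 + 5·6·2 + 8·2·7 + 9·7·9 = 833 ≡ 8.
  α_i^2 mod 11 = [9, 5, 3, 4, 5].
  S_2 = Σ v_i α_i^2 r_i = 10·9·3 + 1·5·1 + 5·3·2 + 8·4·7 + 9·5·9 = 934 ≡ 10.
  S = (2, 8, 10) ≠ 0, so r is not a codeword (an error is present).
Step 3: locate the error. For a single error e at position i, S_ℓ = v_i·e·α_i^ℓ, so α_err = S_1/S_0.
  S_0^{−1} = 2^{−1} = 6 (mod 11), so α_err = 8·6 = 48 ≡ 4 = α_2. Error position i = 2.
  Consistency check: S_2/S_1 = 10·7 = 70 ≡ 4 = α_err ✓ (single-error assumption holds).
Step 4: error magnitude e = S_0/v_2 = S_0·∏_{j≠2}(α_2 − α_j) = 2·1 = 2 ≡ 2 (mod 11).
Step 5: correct position 2: c_2 = r_2 − e = 1 − 2 ≡ 10 (mod 11). Hence c = [3, 10, 2, 7, 9].
  Check: interpolating c through the α_i gives m(x) = 4 + 7·x (degree < 2) with m(α_i) = c_i for every i, so c is indeed a codeword.


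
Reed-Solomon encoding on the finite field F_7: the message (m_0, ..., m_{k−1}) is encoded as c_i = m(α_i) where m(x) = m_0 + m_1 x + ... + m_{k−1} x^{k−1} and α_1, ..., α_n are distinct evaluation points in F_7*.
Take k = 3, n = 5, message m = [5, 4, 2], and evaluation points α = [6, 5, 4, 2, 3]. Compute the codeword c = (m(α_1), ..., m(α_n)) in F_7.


c = [3, 5, 4, 0, 0]

Message polynomial: m(x) = 5 + 4·x + 2·x^2 (mod 7).
For each evaluation point α_i, compute m(α_i) mod 7:
  α_1 = 6: Horner steps 2 → 2 → 3, so m(6) = 3.
  α_2 = 5: Horner steps 2 → 0 → 5, so m(5) = 5.
  α_3 = 4: Horner steps 2 → 5 → 4, so m(4) = 4.
  α_4 = 2: Horner steps 2 → 1 → 0, so m(2) = 0.
  α_5 = 3: Horner steps 2 → 3 → 0, so m(3) = 0.
Codeword c = [3, 5, 4, 0, 0] ∈ F_7^5.


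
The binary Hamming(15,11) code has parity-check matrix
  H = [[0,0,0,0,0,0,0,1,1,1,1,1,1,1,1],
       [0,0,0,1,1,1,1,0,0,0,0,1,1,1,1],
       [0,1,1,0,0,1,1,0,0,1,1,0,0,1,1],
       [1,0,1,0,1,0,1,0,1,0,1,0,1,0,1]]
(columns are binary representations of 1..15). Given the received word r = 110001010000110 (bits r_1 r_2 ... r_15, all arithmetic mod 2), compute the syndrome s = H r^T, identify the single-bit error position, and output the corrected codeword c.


s = (1, 1, 1, 0)^T, error position = 14, corrected codeword c = 110001010000100

Compute s = H r^T mod 2 one row at a time:
  s_1 = 1 + 0 + 0 + 0 + 0 + 1 + 1 + 0 = 3 ≡ 1 (mod 2).
  s_2 = 0 + 0 + 1 + 0 + 0 + 1 + 1 + 0 = 3 ≡ 1 (mod 2).
  s_3 = 1 + 0 + 1 + 0 + 0 + 0 + 1 + 0 = 3 ≡ 1 (mod 2).
  s_4 = 1 + 0 + 0 + 0 + 0 + 0 + 1 + 0 = 2 ≡ 0 (mod 2).
s = (1, 1, 1, 0)^T — this equals column 14 of H (binary 1110), so error is at position 14.
Correct: flip bit 14 of r = 110001010000110 to get c = 110001010000100.


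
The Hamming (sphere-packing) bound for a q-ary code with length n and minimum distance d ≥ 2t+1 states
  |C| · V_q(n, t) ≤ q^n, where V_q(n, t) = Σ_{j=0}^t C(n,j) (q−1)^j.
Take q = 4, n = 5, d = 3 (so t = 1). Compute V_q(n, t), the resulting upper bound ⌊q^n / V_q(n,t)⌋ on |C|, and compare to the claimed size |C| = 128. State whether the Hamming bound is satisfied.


V_q(n, t) = 16, q^n = 1024, Hamming bound = 64, |C| = 128 > bound (violated).

Step 1: Compute V_q(n, t) = Σ_{j=0}^1 C(n, j) (q−1)^j.
  j = 0: C(5,0)·(3)^0 = 1·1 = 1.
  j = 1: C(5,1)·(3)^1 = 5·3 = 15.
  V_q(n, t) = 1 + 15 = 16.
Step 2: q^n = 4^5 = 1024.
Step 3: Hamming bound ⌊q^n / V_q(n,t)⌋ = ⌊1024/16⌋ = 64.
Step 4: Compare |C| = 128 to 64: violated.
The claimed |C| lies above the Hamming bound, so no 4-ary code of length 5 with d ≥ 3 can have 128 codewords.


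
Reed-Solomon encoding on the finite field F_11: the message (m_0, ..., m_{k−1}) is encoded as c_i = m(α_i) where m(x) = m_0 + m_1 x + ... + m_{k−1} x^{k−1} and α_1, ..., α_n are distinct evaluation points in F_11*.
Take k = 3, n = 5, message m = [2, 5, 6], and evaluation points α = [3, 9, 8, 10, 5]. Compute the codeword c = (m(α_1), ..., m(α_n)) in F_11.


c = [5, 5, 8, 3, 1]

Message polynomial: m(x) = 2 + 5·x + 6·x^2 (mod 11).
For each evaluation point α_i, compute m(α_i) mod 11:
  α_1 = 3: Horner steps 6 → 1 → 5, so m(3) = 5.
  α_2 = 9: Horner steps 6 → 4 → 5, so m(9) = 5.
  α_3 = 8: Horner steps 6 → 9 → 8, so m(8) = 8.
  α_4 = 10: Horner steps 6 → 10 → 3, so m(10) = 3.
  α_5 = 5: Horner steps 6 → 2 → 1, so m(5) = 1.
Codeword c = [5, 5, 8, 3, 1] ∈ F_11^5.


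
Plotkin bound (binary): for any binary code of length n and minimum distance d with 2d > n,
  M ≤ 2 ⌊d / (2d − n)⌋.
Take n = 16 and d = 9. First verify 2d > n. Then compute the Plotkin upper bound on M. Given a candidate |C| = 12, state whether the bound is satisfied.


Plotkin bound M ≤ 8; given |C| = 12 > bound (violated).

Check applicability: 2d = 18, n = 16.
2d − n = 2 > 0, so Plotkin applies.
Compute d/(2d−n) = 9/2 ≈ 4.5000.
⌊d/(2d−n)⌋ = 4.
Plotkin bound: M ≤ 2·4 = 8.
Given |C| = 12, check: VIOLATED.
This |C| is above the Plotkin bound, so no binary code with n = 16, d = 9 and 12 codewords exists.


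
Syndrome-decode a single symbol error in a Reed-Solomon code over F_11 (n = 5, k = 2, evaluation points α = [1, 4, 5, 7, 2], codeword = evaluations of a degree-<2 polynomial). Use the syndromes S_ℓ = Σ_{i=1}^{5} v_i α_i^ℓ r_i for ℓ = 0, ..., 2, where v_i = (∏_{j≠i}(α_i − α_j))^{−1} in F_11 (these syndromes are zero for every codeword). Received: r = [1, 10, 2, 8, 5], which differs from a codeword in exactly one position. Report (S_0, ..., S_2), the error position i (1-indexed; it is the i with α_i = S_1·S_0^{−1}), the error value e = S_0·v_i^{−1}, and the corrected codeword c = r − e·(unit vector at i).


S = (4, 8, 5), error at position 5, error magnitude e = 1, c = [1, 10, 2, 8, 4].

Step 1: column multipliers v_i = (∏_{j≠i}(α_i − α_j))^{−1} mod 11.
  i = 1 (α = 1): (1−4)(1−5)(1−7)(1−2) = (−3)·(−4)·(−6)·(−1) = 72 ≡ 6, so v_1 = 6^{−1} = 2 (mod 11).
  i = 2 (α = 4): (4−1)(4−5)(4−7)(4−2) = 3·(−1)·(−3)·2 = 18 ≡ 7, so v_2 = 7^{−1} = 8 (mod 11).
  i = 3 (α = 5): (5−1)(5−4)(5−7)(5−2) = 4·1·(−2)·3 = −24 ≡ 9, so v_3 = 9^{−1} = 5 (mod 11).
  i = 4 (α = 7): (7−1)(7−4)(7−5)(7−2) = 6·3·2·5 = 180 ≡ 4, so v_4 = 4^{−1} = 3 (mod 11).
  i = 5 (α = 2): (2−1)(2−4)(2−5)(2−7) = 1·(−2)·(−3)·(−5) = −30 ≡ 3, so v_5 = 3^{−1} = 4 (mod 11).
  v = [2, 8, 5, 3, 4].
Step 2: syndromes of r = [1, 10, 2, 8, 5] (all sums mod 11).
  S_0 = Σ v_i r_i = 2·1 + 8·10 + 5·2 + 3·8 + 4·5 = 136 ≡ 4.
  S_1 = Σ v_i α_i r_i = 2·1·1 + 8·4·10 + 5·5·2 + 3·7·8 + 4·2·5 = 580 ≡ 8.
  α_i^2 mod 11 = [1, 5, 3, 5, 4].
  S_2 = Σ v_i α_i^2 r_i = 2·1·1 + 8·5·10 + 5·3·2 + 3·5·8 + 4·4·5 = 632 ≡ 5.
  S = (4, 8, 5) ≠ 0, so r is not a codeword (an error is present).
Step 3: locate the error. For a single error e at position i, S_ℓ = v_i·e·α_i^ℓ, so α_err = S_1/S_0.
  S_0^{−1} = 4^{−1} = 3 (mod 11), so α_err = 8·3 = 24 ≡ 2 = α_5. Error position i = 5.
  Consistency check: S_2/S_1 = 5·7 = 35 ≡ 2 = α_err ✓ (single-error assumption holds).
Step 4: error magnitude e = S_0/v_5 = S_0·∏_{j≠5}(α_5 − α_j) = 4·3 = 12 ≡ 1 (mod 11).
Step 5: correct position 5: c_5 = r_5 − e = 5 − 1 ≡ 4 (mod 11). Hence c = [1, 10, 2, 8, 4].
  Check: interpolating c through the α_i gives m(x) = 9 + 3·x (degree < 2) with m(α_i) = c_i for every i, so c is indeed a codeword.


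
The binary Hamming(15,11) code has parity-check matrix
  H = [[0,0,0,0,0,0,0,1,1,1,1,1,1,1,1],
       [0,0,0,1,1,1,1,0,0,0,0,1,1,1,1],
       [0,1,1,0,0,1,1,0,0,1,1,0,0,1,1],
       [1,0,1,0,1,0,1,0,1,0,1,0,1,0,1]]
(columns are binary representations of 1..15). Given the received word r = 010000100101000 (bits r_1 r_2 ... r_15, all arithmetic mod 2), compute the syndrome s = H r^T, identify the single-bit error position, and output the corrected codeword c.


s = (0, 0, 1, 1)^T, error position = 3, corrected codeword c = 011000100101000

Compute s = H r^T mod 2 one row at a time:
  s_1 = 0 + 0 + 1 + 0 + 1 + 0 + 0 + 0 = 2 ≡ 0 (mod 2).
  s_2 = 0 + 0 + 0 + 1 + 1 + 0 + 0 + 0 = 2 ≡ 0 (mod 2).
  s_3 = 1 + 0 + 0 + 1 + 1 + 0 + 0 + 0 = 3 ≡ 1 (mod 2).
  s_4 = 0 + 0 + 0 + 1 + 0 + 0 + 0 + 0 = 1 ≡ 1 (mod 2).
s = (0, 0, 1, 1)^T — this equals column 3 of H (binary 0011), so error is at position 3.
Correct: flip bit 3 of r = 010000100101000 to get c = 011000100101000.


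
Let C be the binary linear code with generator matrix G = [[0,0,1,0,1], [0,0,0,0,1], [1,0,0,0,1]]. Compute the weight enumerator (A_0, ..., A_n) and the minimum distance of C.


Weight distribution: A_0 = 1, A_1 = 3, A_2 = 3, A_3 = 1. Minimum distance d = 1.

Enumerate all 2^3 = 8 messages m ∈ F_2^3.
For each, compute codeword c = mG in F_2^5, then tally its weight.
  m = 000 → c = 00000, weight = 0.
  m = 100 → c = 00101, weight = 2.
  m = 010 → c = 00001, weight = 1.
  m = 110 → c = 00100, weight = 1.
  m = 001 → c = 10001, weight = 2.
  m = 101 → c = 10100, weight = 2.
  m = 011 → c = 10000, weight = 1.
  m = 111 → c = 10101, weight = 3.
Tally weights:
  weight 0: 1 codewords.
  weight 1: 3 codewords.
  weight 2: 3 codewords.
  weight 3: 1 codewords.
Minimum distance d = smallest w > 0 with A_w > 0 = 1.
Sanity: Σ A_w = 8 = 2^3 = 8 ✓.


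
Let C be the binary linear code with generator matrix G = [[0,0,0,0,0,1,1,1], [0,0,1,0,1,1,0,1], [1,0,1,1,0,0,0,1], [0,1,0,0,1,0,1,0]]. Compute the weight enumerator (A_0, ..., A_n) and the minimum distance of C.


Weight distribution: A_0 = 1, A_2 = 1, A_3 = 3, A_4 = 5, A_5 = 4, A_6 = 1, A_7 = 1. Minimum distance d = 2.

Enumerate all 2^4 = 16 messages m ∈ F_2^4.
For each, compute codeword c = mG in F_2^8, then tally its weight.
  m = 0000 → c = 00000000, weight = 0.
  m = 1000 → c = 00000111, weight = 3.
  m = 0100 → c = 00101101, weight = 4.
  m = 1100 → c = 00101010, weight = 3.
  m = 0010 → c = 10110001, weight = 4.
  m = 1010 → c = 10110110, weight = 5.
  m = 0110 → c = 10011100, weight = 4.
  m = 1110 → c = 10011011, weight = 5.
  m = 0001 → c = 01001010, weight = 3.
  m = 1001 → c = 01001101, weight = 4.
  m = 0101 → c = 01100111, weight = 5.
  m = 1101 → c = 01100000, weight = 2.
  m = 0011 → c = 11111011, weight = 7.
  m = 1011 → c = 11111100, weight = 6.
  m = 0111 → c = 11010110, weight = 5.
  m = 1111 → c = 11010001, weight = 4.
Tally weights:
  weight 0: 1 codewords.
  weight 2: 1 codewords.
  weight 3: 3 codewords.
  weight 4: 5 codewords.
  weight 5: 4 codewords.
  weight 6: 1 codewords.
  weight 7: 1 codewords.
Minimum distance d = smallest w > 0 with A_w > 0 = 2.
Sanity: Σ A_w = 16 = 2^4 = 16 ✓.


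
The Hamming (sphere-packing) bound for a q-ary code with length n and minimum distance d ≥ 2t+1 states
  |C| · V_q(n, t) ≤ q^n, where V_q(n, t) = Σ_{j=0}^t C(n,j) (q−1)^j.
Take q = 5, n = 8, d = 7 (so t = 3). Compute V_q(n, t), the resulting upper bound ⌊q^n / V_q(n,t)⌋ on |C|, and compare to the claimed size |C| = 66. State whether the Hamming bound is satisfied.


V_q(n, t) = 4065, q^n = 390625, Hamming bound = 96, |C| = 66 ≤ bound (satisfied).

Step 1: Compute V_q(n, t) = Σ_{j=0}^3 C(n, j) (q−1)^j.
  j = 0: C(8,0)·(4)^0 = 1·1 = 1.
  j = 1: C(8,1)·(4)^1 = 8·4 = 32.
  j = 2: C(8,2)·(4)^2 = 28·16 = 448.
  j = 3: C(8,3)·(4)^3 = 56·64 = 3584.
  V_q(n, t) = 1 + 32 + 448 + 3584 = 4065.
Step 2: q^n = 5^8 = 390625.
Step 3: Hamming bound ⌊q^n / V_q(n,t)⌋ = ⌊390625/4065⌋ = 96.
Step 4: Compare |C| = 66 to 96: satisfied.
The claimed |C| lies below the Hamming bound.


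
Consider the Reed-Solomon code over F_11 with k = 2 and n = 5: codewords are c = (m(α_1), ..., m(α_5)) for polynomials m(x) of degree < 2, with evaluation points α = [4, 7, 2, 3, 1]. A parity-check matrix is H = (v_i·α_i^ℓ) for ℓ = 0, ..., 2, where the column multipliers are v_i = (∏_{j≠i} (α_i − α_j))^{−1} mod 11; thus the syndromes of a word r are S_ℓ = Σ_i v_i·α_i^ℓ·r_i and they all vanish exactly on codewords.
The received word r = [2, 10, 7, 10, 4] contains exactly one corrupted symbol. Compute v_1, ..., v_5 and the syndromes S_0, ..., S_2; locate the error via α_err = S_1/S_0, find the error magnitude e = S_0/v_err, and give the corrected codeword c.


S = (4, 6, 9), error at position 2, error magnitude e = 10, c = [2, 0, 7, 10, 4].

Step 1: column multipliers v_i = (∏_{j≠i}(α_i − α_j))^{−1} mod 11.
  i = 1 (α = 4): (4−7)(4−2)(4−3)(4−1) = (−3)·2·1·3 = −18 ≡ 4, so v_1 = 4^{−1} = 3 (mod 11).
  i = 2 (α = 7): (7−4)(7−2)(7−3)(7−1) = 3·5·4·6 = 360 ≡ 8, so v_2 = 8^{−1} = 7 (mod 11).
  i = 3 (α = 2): (2−4)(2−7)(2−3)(2−1) = (−2)·(−5)·(−1)·1 = −10 ≡ 1, so v_3 = 1^{−1} = 1 (mod 11).
  i = 4 (α = 3): (3−4)(3−7)(3−2)(3−1) = (−1)·(−4)·1·2 = 8 ≡ 8, so v_4 = 8^{−1} = 7 (mod 11).
  i = 5 (α = 1): (1−4)(1−7)(1−2)(1−3) = (−3)·(−6)·(−1)·(−2) = 36 ≡ 3, so v_5 = 3^{−1} = 4 (mod 11).
  v = [3, 7, 1, 7, 4].
Step 2: syndromes of r = [2, 10, 7, 10, 4] (all sums mod 11).
  S_0 = Σ v_i r_i = 3·2 + 7·10 + 1·7 + 7·10 + 4·4 = 169 ≡ 4.
  S_1 = Σ v_i α_i r_i = 3·4·2 + 7·7·10 + 1·2·7 + 7·3·10 + 4·1·4 = 754 ≡ 6.
  α_i^2 mod 11 = [5, 5, 4, 9, 1].
  S_2 = Σ v_i α_i^2 r_i = 3·5·2 + 7·5·10 + 1·4·7 + 7·9·10 + 4·1·4 = 1054 ≡ 9.
  S = (4, 6, 9) ≠ 0, so r is not a codeword (an error is present).
Step 3: locate the error. For a single error e at position i, S_ℓ = v_i·e·α_i^ℓ, so α_err = S_1/S_0.
  S_0^{−1} = 4^{−1} = 3 (mod 11), so α_err = 6·3 = 18 ≡ 7 = α_2. Error position i = 2.
  Consistency check: S_2/S_1 = 9·2 = 18 ≡ 7 = α_err ✓ (single-error assumption holds).
Step 4: error magnitude e = S_0/v_2 = S_0·∏_{j≠2}(α_2 − α_j) = 4·8 = 32 ≡ 10 (mod 11).
Step 5: correct position 2: c_2 = r_2 − e = 10 − 10 ≡ 0 (mod 11). Hence c = [2, 0, 7, 10, 4].
  Check: interpolating c through the α_i gives m(x) = 1 + 3·x (degree < 2) with m(α_i) = c_i for every i, so c is indeed a codeword.


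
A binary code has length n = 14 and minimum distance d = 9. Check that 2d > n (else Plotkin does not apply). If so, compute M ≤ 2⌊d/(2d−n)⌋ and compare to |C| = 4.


Plotkin bound M ≤ 4; given |C| = 4 ≤ bound (satisfied).

Check applicability: 2d = 18, n = 14.
2d − n = 4 > 0, so Plotkin applies.
Compute d/(2d−n) = 9/4 ≈ 2.2500.
⌊d/(2d−n)⌋ = 2.
Plotkin bound: M ≤ 2·2 = 4.
Given |C| = 4, check: satisfied.
This |C| is at the Plotkin bound.


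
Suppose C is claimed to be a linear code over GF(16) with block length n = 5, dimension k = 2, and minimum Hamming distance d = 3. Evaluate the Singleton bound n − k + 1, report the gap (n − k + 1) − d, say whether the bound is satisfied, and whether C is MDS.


Singleton RHS = n − k + 1 = 4, slack = 1, bound satisfied, not MDS.

Singleton bound: d ≤ n − k + 1.
Here n = 5, k = 2, so n − k + 1 = 4.
Given d = 3, check d ≤ 4: YES.
Slack = (n − k + 1) − d = 1.
The code is NOT MDS (slack = 1 > 0).
Description: the claimed parameters are [5, 2, 3]_16; such a code would be non-MDS.


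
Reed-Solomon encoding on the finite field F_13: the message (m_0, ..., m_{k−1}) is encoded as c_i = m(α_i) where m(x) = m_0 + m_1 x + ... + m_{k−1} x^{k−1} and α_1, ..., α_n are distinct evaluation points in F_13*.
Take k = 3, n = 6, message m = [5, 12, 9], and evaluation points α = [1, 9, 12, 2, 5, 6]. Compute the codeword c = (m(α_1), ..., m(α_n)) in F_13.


c = [0, 10, 2, 0, 4, 11]

Message polynomial: m(x) = 5 + 12·x + 9·x^2 (mod 13).
For each evaluation point α_i, compute m(α_i) mod 13:
  α_1 = 1: Horner steps 9 → 8 → 0, so m(1) = 0.
  α_2 = 9: Horner steps 9 → 2 → 10, so m(9) = 10.
  α_3 = 12: Horner steps 9 → 3 → 2, so m(12) = 2.
  α_4 = 2: Horner steps 9 → 4 → 0, so m(2) = 0.
  α_5 = 5: Horner steps 9 → 5 → 4, so m(5) = 4.
  α_6 = 6: Horner steps 9 → 1 → 11, so m(6) = 11.
Codeword c = [0, 10, 2, 0, 4, 11] ∈ F_13^6.
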